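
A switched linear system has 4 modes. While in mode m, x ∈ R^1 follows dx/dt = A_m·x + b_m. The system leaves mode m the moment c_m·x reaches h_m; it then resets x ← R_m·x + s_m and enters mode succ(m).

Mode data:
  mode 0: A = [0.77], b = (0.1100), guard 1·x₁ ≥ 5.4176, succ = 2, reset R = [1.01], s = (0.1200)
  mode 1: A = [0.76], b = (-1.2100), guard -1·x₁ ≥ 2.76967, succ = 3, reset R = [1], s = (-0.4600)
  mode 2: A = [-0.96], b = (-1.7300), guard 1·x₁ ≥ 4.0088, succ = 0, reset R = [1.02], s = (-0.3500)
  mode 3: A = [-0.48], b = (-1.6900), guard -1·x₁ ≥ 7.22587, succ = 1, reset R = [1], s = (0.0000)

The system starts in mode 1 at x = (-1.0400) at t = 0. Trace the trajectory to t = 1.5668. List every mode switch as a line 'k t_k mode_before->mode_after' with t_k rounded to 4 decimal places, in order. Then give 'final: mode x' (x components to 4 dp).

Mode 1: guard c·x = 2.7697 hit at Δt = 0.6646 (t = 0.6646), x⁻ = (-2.7697) → reset → x⁺ = (-3.2297), jump to mode 3
Mode 3: flow for 0.9022 to horizon, guard not reached → x = (-3.3320)

1 0.6646 1->3
final: 3 -3.3320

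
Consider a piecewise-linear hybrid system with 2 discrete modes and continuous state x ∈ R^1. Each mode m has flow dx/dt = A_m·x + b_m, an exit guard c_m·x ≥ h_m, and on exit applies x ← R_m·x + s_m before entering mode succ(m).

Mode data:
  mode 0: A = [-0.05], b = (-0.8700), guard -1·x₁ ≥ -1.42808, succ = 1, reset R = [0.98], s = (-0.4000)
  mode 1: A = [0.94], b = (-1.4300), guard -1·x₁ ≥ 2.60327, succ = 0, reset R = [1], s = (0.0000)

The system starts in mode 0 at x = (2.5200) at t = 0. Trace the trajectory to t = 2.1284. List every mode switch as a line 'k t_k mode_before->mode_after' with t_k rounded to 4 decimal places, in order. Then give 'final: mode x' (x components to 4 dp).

1 1.1275 0->1
final: 1 0.1845

Mode 0: guard c·x = -1.4281 hit at Δt = 1.1275 (t = 1.1275), x⁻ = (1.4281) → reset → x⁺ = (0.9995), jump to mode 1
Mode 1: flow for 1.0009 to horizon, guard not reached → x = (0.1845)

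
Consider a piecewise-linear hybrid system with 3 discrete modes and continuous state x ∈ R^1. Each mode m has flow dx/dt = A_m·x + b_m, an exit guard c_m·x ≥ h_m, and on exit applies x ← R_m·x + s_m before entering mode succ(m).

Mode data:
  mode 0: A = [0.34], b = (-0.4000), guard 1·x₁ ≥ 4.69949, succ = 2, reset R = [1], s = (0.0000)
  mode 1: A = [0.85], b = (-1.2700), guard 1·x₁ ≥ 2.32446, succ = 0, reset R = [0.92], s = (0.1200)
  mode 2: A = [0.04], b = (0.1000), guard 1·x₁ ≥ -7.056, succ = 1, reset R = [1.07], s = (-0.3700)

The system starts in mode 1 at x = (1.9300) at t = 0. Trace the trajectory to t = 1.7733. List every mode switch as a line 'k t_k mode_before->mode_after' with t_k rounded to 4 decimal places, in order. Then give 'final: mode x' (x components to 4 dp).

1 0.7582 1->0
final: 0 2.7045

Mode 1: guard c·x = 2.3245 hit at Δt = 0.7582 (t = 0.7582), x⁻ = (2.3245) → reset → x⁺ = (2.2585), jump to mode 0
Mode 0: flow for 1.0151 to horizon, guard not reached → x = (2.7045)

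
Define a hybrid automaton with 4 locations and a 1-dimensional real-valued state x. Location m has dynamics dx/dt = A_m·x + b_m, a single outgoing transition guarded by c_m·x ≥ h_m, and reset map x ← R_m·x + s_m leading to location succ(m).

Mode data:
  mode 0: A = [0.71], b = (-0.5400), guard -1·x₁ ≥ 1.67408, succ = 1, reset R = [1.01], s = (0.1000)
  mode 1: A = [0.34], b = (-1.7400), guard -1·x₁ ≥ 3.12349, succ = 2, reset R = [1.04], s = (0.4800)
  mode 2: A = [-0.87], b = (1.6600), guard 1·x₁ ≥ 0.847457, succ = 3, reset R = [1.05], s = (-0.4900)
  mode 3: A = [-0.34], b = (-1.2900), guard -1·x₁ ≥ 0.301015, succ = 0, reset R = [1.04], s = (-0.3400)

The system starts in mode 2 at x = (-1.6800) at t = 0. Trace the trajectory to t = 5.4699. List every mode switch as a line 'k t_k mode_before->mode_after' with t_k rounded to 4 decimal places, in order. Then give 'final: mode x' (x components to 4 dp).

Mode 2: guard c·x = 0.8475 hit at Δt = 1.4009 (t = 1.4009), x⁻ = (0.8475) → reset → x⁺ = (0.3998), jump to mode 3
Mode 3: guard c·x = 0.3010 hit at Δt = 0.5378 (t = 1.9387), x⁻ = (-0.3010) → reset → x⁺ = (-0.6531), jump to mode 0
Mode 0: guard c·x = 1.6741 hit at Δt = 0.7657 (t = 2.7044), x⁻ = (-1.6741) → reset → x⁺ = (-1.5908), jump to mode 1
Mode 1: guard c·x = 3.1235 hit at Δt = 0.6052 (t = 3.3096), x⁻ = (-3.1235) → reset → x⁺ = (-2.7684), jump to mode 2
Mode 2: guard c·x = 0.8475 hit at Δt = 1.7054 (t = 5.0150), x⁻ = (0.8475) → reset → x⁺ = (0.3998), jump to mode 3
Mode 3: flow for 0.4549 to horizon, guard not reached → x = (-0.2011)

1 1.4009 2->3
2 1.9387 3->0
3 2.7044 0->1
4 3.3096 1->2
5 5.0150 2->3
final: 3 -0.2011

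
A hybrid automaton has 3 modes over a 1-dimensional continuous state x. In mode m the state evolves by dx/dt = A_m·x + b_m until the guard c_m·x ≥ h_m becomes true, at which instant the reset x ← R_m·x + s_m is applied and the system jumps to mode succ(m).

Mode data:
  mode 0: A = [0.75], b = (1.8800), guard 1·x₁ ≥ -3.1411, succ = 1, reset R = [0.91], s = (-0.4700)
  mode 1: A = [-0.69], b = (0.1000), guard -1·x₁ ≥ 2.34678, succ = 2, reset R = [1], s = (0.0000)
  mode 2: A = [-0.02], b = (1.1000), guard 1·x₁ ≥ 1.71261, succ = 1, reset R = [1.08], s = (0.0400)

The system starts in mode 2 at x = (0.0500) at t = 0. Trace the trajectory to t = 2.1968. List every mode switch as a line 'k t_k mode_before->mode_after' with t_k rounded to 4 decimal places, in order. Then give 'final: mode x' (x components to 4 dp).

Mode 2: guard c·x = 1.7126 hit at Δt = 1.5362 (t = 1.5362), x⁻ = (1.7126) → reset → x⁺ = (1.8896), jump to mode 1
Mode 1: flow for 0.6606 to horizon, guard not reached → x = (1.2509)

1 1.5362 2->1
final: 1 1.2509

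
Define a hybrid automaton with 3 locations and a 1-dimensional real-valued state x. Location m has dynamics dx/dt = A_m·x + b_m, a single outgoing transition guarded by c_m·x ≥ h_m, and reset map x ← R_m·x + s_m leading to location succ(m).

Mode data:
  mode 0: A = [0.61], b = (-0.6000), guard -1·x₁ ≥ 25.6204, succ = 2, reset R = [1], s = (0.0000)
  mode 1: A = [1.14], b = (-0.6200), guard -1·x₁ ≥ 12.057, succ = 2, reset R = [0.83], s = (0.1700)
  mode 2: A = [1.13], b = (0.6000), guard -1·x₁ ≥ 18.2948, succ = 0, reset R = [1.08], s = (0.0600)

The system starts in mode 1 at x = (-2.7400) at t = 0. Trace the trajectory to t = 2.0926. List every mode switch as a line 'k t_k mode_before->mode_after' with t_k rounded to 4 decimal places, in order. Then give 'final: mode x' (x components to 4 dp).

Mode 1: guard c·x = 12.0570 hit at Δt = 1.1796 (t = 1.1796), x⁻ = (-12.0570) → reset → x⁺ = (-9.8373), jump to mode 2
Mode 2: guard c·x = 18.2948 hit at Δt = 0.5721 (t = 1.7517), x⁻ = (-18.2948) → reset → x⁺ = (-19.6984), jump to mode 0
Mode 0: flow for 0.3409 to horizon, guard not reached → x = (-24.4791)

1 1.1796 1->2
2 1.7517 2->0
final: 0 -24.4791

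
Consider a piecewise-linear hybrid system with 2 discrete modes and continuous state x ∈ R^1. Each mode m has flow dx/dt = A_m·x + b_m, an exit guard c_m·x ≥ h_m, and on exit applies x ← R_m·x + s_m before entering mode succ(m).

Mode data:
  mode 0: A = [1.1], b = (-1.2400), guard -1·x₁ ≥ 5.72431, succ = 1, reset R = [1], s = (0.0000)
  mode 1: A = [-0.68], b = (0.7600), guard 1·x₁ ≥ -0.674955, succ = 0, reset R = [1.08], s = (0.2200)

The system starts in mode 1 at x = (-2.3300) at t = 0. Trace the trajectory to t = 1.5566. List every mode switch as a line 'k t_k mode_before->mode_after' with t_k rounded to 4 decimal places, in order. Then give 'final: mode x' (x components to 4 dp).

1 0.9618 1->0
final: 0 -2.0204

Mode 1: guard c·x = -0.6750 hit at Δt = 0.9618 (t = 0.9618), x⁻ = (-0.6750) → reset → x⁺ = (-0.5090), jump to mode 0
Mode 0: flow for 0.5948 to horizon, guard not reached → x = (-2.0204)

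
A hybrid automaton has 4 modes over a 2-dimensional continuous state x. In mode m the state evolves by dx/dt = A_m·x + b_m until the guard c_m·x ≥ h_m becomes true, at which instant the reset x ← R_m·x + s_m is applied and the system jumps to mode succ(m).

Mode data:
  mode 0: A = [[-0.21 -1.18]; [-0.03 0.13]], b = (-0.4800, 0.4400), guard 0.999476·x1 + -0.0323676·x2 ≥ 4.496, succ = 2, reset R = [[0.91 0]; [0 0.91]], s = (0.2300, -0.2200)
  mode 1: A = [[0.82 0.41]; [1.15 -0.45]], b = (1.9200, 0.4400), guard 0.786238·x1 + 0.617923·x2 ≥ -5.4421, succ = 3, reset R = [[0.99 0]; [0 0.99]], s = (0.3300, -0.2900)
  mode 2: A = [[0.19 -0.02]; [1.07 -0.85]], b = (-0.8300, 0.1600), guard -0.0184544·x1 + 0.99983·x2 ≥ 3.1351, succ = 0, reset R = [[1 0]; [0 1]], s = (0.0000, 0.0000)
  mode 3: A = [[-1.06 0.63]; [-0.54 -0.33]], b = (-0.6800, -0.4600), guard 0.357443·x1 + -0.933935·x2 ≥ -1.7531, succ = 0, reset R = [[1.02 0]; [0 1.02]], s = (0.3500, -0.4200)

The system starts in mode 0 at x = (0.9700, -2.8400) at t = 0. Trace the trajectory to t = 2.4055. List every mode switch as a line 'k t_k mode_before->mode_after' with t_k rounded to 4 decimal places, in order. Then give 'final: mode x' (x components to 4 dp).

Mode 0: guard c·x = 4.4960 hit at Δt = 1.5047 (t = 1.5047), x⁻ = (4.4058, -2.8579) → reset → x⁺ = (4.2393, -2.8207), jump to mode 2
Mode 2: flow for 0.9008 to horizon, guard not reached → x = (4.2224, 1.6421)

1 1.5047 0->2
final: 2 4.2224 1.6421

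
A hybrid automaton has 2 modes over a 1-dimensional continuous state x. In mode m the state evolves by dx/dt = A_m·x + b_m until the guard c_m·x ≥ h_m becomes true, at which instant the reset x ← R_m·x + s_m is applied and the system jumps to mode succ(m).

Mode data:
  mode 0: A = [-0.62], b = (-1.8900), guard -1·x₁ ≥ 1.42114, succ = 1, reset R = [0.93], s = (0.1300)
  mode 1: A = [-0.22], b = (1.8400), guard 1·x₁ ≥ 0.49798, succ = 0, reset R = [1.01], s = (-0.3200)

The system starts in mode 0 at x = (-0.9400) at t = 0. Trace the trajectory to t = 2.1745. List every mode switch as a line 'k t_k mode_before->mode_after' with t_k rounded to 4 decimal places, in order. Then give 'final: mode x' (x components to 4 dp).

Mode 0: guard c·x = 1.4211 hit at Δt = 0.4178 (t = 0.4178), x⁻ = (-1.4211) → reset → x⁺ = (-1.1917), jump to mode 1
Mode 1: guard c·x = 0.4980 hit at Δt = 0.8845 (t = 1.3023), x⁻ = (0.4980) → reset → x⁺ = (0.1830), jump to mode 0
Mode 0: flow for 0.8722 to horizon, guard not reached → x = (-1.1668)

1 0.4178 0->1
2 1.3023 1->0
final: 0 -1.1668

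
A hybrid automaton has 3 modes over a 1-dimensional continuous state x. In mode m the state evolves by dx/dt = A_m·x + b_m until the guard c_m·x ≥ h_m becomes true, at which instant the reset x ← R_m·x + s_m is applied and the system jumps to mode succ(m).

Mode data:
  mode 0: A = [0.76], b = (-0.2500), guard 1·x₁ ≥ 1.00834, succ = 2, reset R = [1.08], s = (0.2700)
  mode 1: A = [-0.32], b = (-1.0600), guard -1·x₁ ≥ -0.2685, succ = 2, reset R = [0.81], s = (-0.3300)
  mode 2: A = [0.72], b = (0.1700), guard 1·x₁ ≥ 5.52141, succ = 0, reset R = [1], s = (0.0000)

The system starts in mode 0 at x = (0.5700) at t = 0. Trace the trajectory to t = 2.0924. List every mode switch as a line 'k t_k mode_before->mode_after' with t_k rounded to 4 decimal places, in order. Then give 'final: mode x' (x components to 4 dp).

Mode 0: guard c·x = 1.0083 hit at Δt = 1.3634 (t = 1.3634), x⁻ = (1.0083) → reset → x⁺ = (1.3590), jump to mode 2
Mode 2: flow for 0.7290 to horizon, guard not reached → x = (2.4600)

1 1.3634 0->2
final: 2 2.4600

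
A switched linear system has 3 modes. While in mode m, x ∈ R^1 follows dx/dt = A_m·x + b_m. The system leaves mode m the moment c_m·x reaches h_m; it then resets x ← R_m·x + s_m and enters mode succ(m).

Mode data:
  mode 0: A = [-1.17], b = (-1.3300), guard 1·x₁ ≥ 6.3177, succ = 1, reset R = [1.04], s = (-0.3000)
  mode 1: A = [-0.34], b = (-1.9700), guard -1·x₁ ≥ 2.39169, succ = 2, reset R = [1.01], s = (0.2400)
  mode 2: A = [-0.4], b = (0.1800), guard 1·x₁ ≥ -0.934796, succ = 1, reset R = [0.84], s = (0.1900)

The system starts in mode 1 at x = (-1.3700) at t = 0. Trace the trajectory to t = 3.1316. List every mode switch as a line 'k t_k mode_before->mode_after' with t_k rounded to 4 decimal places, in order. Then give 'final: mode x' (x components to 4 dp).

Mode 1: guard c·x = 2.3917 hit at Δt = 0.7723 (t = 0.7723), x⁻ = (-2.3917) → reset → x⁺ = (-2.1756), jump to mode 2
Mode 2: guard c·x = -0.9348 hit at Δt = 1.5994 (t = 2.3717), x⁻ = (-0.9348) → reset → x⁺ = (-0.5952), jump to mode 1
Mode 1: flow for 0.7599 to horizon, guard not reached → x = (-1.7790)

1 0.7723 1->2
2 2.3717 2->1
final: 1 -1.7790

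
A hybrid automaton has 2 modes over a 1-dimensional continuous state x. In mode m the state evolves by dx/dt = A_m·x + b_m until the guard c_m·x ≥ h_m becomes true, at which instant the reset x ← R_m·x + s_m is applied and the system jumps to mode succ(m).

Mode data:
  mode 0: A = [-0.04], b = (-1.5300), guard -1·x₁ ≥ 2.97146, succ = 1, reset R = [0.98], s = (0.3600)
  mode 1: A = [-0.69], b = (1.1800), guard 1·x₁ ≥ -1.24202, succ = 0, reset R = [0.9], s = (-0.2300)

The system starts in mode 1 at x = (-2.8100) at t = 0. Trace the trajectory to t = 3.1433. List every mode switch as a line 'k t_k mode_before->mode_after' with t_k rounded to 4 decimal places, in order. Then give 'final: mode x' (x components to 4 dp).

Mode 1: guard c·x = -1.2420 hit at Δt = 0.6174 (t = 0.6174), x⁻ = (-1.2420) → reset → x⁺ = (-1.3478), jump to mode 0
Mode 0: guard c·x = 2.9715 hit at Δt = 1.1249 (t = 1.7423), x⁻ = (-2.9715) → reset → x⁺ = (-2.5520), jump to mode 1
Mode 1: guard c·x = -1.2420 hit at Δt = 0.5322 (t = 2.2745), x⁻ = (-1.2420) → reset → x⁺ = (-1.3478), jump to mode 0
Mode 0: flow for 0.8688 to horizon, guard not reached → x = (-2.6082)

1 0.6174 1->0
2 1.7423 0->1
3 2.2745 1->0
final: 0 -2.6082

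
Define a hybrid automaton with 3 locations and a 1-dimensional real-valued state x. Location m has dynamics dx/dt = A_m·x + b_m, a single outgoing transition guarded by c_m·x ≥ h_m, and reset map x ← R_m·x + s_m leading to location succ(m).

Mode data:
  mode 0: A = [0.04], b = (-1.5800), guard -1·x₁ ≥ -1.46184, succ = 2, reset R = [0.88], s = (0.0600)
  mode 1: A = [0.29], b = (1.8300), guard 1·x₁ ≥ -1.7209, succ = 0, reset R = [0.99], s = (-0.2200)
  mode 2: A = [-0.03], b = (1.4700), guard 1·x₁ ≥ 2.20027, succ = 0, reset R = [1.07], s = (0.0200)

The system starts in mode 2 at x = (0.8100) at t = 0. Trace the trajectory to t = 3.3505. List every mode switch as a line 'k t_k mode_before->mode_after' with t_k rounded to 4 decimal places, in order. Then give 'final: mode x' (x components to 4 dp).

Mode 2: guard c·x = 2.2003 hit at Δt = 0.9758 (t = 0.9758), x⁻ = (2.2003) → reset → x⁺ = (2.3743), jump to mode 0
Mode 0: guard c·x = -1.4618 hit at Δt = 0.6070 (t = 1.5828), x⁻ = (1.4618) → reset → x⁺ = (1.3464), jump to mode 2
Mode 2: guard c·x = 2.2003 hit at Δt = 0.6027 (t = 2.1855), x⁻ = (2.2003) → reset → x⁺ = (2.3743), jump to mode 0
Mode 0: guard c·x = -1.4618 hit at Δt = 0.6070 (t = 2.7925), x⁻ = (1.4618) → reset → x⁺ = (1.3464), jump to mode 2
Mode 2: flow for 0.5580 to horizon, guard not reached → x = (2.1375)

1 0.9758 2->0
2 1.5828 0->2
3 2.1855 2->0
4 2.7925 0->2
final: 2 2.1375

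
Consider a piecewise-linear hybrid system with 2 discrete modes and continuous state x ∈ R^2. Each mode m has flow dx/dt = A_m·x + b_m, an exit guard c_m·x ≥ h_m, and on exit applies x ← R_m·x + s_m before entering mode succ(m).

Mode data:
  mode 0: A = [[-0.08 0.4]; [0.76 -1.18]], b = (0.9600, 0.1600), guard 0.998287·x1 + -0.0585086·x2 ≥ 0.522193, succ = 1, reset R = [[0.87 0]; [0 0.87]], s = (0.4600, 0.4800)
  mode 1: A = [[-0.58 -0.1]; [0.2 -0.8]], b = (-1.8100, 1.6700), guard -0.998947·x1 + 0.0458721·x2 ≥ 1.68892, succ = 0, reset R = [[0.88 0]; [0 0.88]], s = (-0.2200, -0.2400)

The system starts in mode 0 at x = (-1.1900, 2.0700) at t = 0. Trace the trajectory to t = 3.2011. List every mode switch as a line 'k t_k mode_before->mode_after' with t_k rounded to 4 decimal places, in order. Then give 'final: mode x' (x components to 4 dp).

1 1.2666 0->1
2 2.8161 1->0
final: 0 -1.1075 0.4884

Mode 0: guard c·x = 0.5222 hit at Δt = 1.2666 (t = 1.2666), x⁻ = (0.5553, 0.5496) → reset → x⁺ = (0.9431, 0.9582), jump to mode 1
Mode 1: guard c·x = 1.6889 hit at Δt = 1.5495 (t = 2.8161), x⁻ = (-1.6161, 1.6241) → reset → x⁺ = (-1.6422, 1.1892), jump to mode 0
Mode 0: flow for 0.3850 to horizon, guard not reached → x = (-1.1075, 0.4884)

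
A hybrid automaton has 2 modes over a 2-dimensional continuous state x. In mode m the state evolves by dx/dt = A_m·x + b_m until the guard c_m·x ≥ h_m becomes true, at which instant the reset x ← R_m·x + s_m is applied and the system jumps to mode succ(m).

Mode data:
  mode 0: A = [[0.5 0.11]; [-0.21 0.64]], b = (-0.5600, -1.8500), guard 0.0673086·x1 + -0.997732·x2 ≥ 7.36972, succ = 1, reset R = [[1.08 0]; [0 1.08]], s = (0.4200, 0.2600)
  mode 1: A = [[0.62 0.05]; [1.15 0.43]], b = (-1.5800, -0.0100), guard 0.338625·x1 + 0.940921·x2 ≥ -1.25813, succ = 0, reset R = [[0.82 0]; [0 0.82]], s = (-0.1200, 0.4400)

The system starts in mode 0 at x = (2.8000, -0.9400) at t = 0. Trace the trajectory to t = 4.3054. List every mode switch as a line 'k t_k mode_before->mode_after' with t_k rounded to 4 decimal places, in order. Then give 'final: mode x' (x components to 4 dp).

1 1.2813 0->1
2 2.5042 1->0
3 3.2901 0->1
4 3.7788 1->0
final: 0 7.9948 -6.4395

Mode 0: guard c·x = 7.3697 hit at Δt = 1.2813 (t = 1.2813), x⁻ = (3.6605, -7.1395) → reset → x⁺ = (4.3734, -7.4507), jump to mode 1
Mode 1: guard c·x = -1.2581 hit at Δt = 1.2229 (t = 2.5042), x⁻ = (5.8908, -3.4571) → reset → x⁺ = (4.7104, -2.3948), jump to mode 0
Mode 0: guard c·x = 7.3697 hit at Δt = 0.7859 (t = 3.2901), x⁻ = (5.9801, -6.9830) → reset → x⁺ = (6.8785, -7.2817), jump to mode 1
Mode 1: guard c·x = -1.2581 hit at Δt = 0.4887 (t = 3.7788), x⁻ = (8.2400, -4.3026) → reset → x⁺ = (6.6368, -3.0881), jump to mode 0
Mode 0: flow for 0.5266 to horizon, guard not reached → x = (7.9948, -6.4395)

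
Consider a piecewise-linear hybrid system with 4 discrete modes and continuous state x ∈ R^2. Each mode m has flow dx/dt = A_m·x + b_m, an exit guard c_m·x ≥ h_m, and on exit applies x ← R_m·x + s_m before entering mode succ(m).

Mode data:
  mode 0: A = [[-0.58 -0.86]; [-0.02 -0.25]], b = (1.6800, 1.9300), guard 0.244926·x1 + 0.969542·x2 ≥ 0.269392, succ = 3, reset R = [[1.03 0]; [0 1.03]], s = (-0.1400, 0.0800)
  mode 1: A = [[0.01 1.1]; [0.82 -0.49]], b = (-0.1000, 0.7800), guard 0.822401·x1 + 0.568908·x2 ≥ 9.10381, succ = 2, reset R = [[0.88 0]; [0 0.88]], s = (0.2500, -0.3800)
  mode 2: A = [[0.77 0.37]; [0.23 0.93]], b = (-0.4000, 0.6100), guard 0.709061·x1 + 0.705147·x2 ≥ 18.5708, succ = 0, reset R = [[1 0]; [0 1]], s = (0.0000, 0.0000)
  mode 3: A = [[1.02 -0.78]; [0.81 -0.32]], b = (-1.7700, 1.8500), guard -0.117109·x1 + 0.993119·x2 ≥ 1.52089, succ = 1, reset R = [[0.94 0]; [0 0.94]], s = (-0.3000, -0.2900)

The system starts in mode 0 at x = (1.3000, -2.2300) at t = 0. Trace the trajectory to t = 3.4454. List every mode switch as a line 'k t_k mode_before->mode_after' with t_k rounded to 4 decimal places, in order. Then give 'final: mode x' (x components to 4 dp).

Mode 0: guard c·x = 0.2694 hit at Δt = 0.8395 (t = 0.8395), x⁻ = (2.5988, -0.3787) → reset → x⁺ = (2.5368, -0.3100), jump to mode 3
Mode 3: guard c·x = 1.5209 hit at Δt = 0.5710 (t = 1.4105), x⁻ = (2.7516, 1.8559) → reset → x⁺ = (2.2865, 1.4545), jump to mode 1
Mode 1: guard c·x = 9.1038 hit at Δt = 1.4597 (t = 2.8702), x⁻ = (7.3123, 5.4317) → reset → x⁺ = (6.6849, 4.3999), jump to mode 2
Mode 2: flow for 0.5752 to horizon, guard not reached → x = (11.8571, 9.5093)

1 0.8395 0->3
2 1.4105 3->1
3 2.8702 1->2
final: 2 11.8571 9.5093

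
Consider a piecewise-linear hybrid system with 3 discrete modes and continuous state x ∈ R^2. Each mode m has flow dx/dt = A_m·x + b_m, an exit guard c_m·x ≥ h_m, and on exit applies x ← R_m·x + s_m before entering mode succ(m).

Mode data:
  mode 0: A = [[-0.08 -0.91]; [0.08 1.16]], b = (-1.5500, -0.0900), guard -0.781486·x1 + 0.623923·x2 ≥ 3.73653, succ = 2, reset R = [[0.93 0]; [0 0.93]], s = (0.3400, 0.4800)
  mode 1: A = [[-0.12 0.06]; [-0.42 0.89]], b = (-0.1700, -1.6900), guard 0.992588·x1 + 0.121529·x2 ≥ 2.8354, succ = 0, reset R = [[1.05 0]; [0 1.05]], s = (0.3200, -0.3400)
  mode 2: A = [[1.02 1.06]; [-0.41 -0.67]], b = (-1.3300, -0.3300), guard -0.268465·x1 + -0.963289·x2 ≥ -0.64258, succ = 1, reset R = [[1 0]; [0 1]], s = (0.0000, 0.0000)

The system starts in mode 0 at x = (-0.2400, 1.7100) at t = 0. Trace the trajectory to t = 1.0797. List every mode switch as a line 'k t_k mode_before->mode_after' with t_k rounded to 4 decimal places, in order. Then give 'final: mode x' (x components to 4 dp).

Mode 0: guard c·x = 3.7365 hit at Δt = 0.5636 (t = 0.5636), x⁻ = (-2.2689, 3.1469) → reset → x⁺ = (-1.7701, 3.4066), jump to mode 2
Mode 2: flow for 0.5161 to horizon, guard not reached → x = (-1.7375, 2.5738)

1 0.5636 0->2
final: 2 -1.7375 2.5738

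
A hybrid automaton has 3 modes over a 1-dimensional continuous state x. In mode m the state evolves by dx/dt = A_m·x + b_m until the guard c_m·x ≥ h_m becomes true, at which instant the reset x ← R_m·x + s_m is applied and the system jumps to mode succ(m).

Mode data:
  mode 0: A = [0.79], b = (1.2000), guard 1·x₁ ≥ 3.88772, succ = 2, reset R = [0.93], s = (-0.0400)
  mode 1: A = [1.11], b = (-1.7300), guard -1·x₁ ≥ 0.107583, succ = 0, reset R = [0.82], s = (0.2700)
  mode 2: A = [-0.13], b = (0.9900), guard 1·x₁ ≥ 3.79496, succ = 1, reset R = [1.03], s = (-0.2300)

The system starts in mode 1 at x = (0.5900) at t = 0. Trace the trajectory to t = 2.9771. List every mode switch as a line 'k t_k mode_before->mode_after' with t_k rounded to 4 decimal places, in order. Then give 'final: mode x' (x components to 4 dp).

Mode 1: guard c·x = 0.1076 hit at Δt = 0.4887 (t = 0.4887), x⁻ = (-0.1076) → reset → x⁺ = (0.1818), jump to mode 0
Mode 0: guard c·x = 3.8877 hit at Δt = 1.4640 (t = 1.9527), x⁻ = (3.8877) → reset → x⁺ = (3.5756), jump to mode 2
Mode 2: guard c·x = 3.7950 hit at Δt = 0.4295 (t = 2.3822), x⁻ = (3.7950) → reset → x⁺ = (3.6788), jump to mode 1
Mode 1: flow for 0.5949 to horizon, guard not reached → x = (5.6622)

1 0.4887 1->0
2 1.9527 0->2
3 2.3822 2->1
final: 1 5.6622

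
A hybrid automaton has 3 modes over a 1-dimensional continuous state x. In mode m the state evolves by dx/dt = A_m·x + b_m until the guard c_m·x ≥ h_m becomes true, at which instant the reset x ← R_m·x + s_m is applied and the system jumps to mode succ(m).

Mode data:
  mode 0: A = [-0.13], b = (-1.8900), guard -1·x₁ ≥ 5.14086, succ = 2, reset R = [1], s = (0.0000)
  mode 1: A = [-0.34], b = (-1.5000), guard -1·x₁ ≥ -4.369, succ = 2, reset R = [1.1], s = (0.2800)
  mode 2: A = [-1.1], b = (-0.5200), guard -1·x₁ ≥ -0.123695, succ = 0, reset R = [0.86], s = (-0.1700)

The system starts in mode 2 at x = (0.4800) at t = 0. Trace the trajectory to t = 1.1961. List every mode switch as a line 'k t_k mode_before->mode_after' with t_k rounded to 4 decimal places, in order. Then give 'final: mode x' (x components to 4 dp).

Mode 2: guard c·x = -0.1237 hit at Δt = 0.4258 (t = 0.4258), x⁻ = (0.1237) → reset → x⁺ = (-0.0636), jump to mode 0
Mode 0: flow for 0.7703 to horizon, guard not reached → x = (-1.4429)

1 0.4258 2->0
final: 0 -1.4429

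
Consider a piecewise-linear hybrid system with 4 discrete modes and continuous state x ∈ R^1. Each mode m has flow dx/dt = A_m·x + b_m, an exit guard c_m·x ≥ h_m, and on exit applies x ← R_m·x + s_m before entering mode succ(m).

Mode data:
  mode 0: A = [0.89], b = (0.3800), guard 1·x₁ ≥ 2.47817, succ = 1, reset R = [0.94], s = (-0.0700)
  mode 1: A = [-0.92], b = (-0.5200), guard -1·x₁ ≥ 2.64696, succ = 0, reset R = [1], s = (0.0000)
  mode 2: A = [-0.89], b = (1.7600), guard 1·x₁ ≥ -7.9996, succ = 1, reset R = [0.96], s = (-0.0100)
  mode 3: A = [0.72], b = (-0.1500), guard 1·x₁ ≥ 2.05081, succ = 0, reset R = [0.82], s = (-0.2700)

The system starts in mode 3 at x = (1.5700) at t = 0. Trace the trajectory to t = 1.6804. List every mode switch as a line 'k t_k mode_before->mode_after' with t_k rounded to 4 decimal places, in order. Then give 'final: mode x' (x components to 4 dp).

1 0.4200 3->0
2 0.9340 0->1
final: 1 0.8563

Mode 3: guard c·x = 2.0508 hit at Δt = 0.4200 (t = 0.4200), x⁻ = (2.0508) → reset → x⁺ = (1.4117), jump to mode 0
Mode 0: guard c·x = 2.4782 hit at Δt = 0.5140 (t = 0.9340), x⁻ = (2.4782) → reset → x⁺ = (2.2595), jump to mode 1
Mode 1: flow for 0.7464 to horizon, guard not reached → x = (0.8563)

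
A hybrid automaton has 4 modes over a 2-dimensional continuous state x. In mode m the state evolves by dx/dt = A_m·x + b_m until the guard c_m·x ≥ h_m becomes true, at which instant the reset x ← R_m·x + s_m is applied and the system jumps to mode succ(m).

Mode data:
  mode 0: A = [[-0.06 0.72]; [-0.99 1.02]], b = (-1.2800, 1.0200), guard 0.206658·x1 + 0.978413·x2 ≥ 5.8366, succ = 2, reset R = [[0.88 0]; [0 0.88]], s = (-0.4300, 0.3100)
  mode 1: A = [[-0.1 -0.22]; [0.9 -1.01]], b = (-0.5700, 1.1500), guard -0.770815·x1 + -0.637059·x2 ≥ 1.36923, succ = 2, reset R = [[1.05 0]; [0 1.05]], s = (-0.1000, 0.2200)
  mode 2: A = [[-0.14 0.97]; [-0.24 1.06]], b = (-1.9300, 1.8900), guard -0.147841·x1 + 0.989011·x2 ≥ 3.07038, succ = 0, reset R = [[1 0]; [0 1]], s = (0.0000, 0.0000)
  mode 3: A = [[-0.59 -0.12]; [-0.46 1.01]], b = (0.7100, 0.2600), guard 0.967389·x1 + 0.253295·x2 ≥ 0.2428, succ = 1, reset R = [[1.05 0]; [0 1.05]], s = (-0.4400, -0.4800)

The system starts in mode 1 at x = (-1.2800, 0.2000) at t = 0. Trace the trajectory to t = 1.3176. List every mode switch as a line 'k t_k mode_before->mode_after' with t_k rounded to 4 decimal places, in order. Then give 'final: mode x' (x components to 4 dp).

1 0.9967 1->2
final: 2 -2.2390 1.1110

Mode 1: guard c·x = 1.3692 hit at Δt = 0.9967 (t = 0.9967), x⁻ = (-1.7136, -0.0759) → reset → x⁺ = (-1.8993, 0.1404), jump to mode 2
Mode 2: flow for 0.3209 to horizon, guard not reached → x = (-2.2390, 1.1110)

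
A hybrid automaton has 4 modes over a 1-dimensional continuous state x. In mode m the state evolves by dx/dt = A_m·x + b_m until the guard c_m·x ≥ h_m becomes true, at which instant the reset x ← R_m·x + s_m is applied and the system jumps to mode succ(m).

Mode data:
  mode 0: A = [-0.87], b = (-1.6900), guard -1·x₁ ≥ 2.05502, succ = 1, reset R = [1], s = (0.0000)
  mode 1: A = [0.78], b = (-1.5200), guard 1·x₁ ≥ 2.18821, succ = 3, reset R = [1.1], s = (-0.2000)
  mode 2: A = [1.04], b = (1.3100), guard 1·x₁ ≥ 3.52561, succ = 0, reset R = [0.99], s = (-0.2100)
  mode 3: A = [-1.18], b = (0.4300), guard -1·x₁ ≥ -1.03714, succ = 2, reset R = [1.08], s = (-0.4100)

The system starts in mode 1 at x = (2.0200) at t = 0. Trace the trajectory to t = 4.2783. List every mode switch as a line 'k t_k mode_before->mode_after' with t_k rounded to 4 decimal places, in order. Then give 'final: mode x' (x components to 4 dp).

Mode 1: guard c·x = 2.1882 hit at Δt = 1.5537 (t = 1.5537), x⁻ = (2.1882) → reset → x⁺ = (2.2070), jump to mode 3
Mode 3: guard c·x = -1.0371 hit at Δt = 0.8539 (t = 2.4076), x⁻ = (1.0371) → reset → x⁺ = (0.7101), jump to mode 2
Mode 2: guard c·x = 3.5256 hit at Δt = 0.8535 (t = 3.2611), x⁻ = (3.5256) → reset → x⁺ = (3.2804), jump to mode 0
Mode 0: flow for 1.0172 to horizon, guard not reached → x = (0.2131)

1 1.5537 1->3
2 2.4076 3->2
3 3.2611 2->0
final: 0 0.2131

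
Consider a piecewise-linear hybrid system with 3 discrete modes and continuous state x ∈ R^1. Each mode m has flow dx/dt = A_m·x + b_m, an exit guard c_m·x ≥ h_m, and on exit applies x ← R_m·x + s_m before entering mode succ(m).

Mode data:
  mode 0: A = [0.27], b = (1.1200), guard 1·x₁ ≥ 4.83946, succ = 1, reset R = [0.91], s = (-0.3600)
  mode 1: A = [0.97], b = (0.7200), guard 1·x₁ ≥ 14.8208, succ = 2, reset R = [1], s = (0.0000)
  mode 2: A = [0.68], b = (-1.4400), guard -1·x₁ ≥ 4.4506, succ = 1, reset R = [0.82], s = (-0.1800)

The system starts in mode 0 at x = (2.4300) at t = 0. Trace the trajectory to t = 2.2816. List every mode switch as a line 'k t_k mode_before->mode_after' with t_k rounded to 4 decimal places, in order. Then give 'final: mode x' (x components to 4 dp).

1 1.1559 0->1
final: 1 13.5206

Mode 0: guard c·x = 4.8395 hit at Δt = 1.1559 (t = 1.1559), x⁻ = (4.8395) → reset → x⁺ = (4.0439), jump to mode 1
Mode 1: flow for 1.1257 to horizon, guard not reached → x = (13.5206)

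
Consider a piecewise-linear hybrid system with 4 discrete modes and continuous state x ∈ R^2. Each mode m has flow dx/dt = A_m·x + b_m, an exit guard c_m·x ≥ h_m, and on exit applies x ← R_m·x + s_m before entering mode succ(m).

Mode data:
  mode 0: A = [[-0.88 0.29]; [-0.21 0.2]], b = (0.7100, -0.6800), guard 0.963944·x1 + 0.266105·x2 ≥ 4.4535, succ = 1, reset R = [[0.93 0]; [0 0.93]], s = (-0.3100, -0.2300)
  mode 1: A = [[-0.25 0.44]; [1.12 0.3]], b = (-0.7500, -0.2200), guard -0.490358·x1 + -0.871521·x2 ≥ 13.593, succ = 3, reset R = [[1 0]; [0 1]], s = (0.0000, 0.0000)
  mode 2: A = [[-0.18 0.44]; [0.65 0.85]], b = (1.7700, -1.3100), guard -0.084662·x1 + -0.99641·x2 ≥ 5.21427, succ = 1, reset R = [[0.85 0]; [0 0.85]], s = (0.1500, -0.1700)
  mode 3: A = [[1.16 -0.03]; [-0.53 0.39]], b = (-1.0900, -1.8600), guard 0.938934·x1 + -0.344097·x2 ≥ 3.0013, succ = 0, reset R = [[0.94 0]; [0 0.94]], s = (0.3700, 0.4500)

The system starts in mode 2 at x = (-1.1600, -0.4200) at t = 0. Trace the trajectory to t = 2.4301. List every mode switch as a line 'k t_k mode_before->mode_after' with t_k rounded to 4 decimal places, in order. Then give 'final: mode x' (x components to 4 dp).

Mode 2: guard c·x = 5.2143 hit at Δt = 1.3073 (t = 1.3073), x⁻ = (-0.1625, -5.2193) → reset → x⁺ = (0.0119, -4.6064), jump to mode 1
Mode 1: flow for 1.1228 to horizon, guard not reached → x = (-3.5034, -9.0610)

1 1.3073 2->1
final: 1 -3.5034 -9.0610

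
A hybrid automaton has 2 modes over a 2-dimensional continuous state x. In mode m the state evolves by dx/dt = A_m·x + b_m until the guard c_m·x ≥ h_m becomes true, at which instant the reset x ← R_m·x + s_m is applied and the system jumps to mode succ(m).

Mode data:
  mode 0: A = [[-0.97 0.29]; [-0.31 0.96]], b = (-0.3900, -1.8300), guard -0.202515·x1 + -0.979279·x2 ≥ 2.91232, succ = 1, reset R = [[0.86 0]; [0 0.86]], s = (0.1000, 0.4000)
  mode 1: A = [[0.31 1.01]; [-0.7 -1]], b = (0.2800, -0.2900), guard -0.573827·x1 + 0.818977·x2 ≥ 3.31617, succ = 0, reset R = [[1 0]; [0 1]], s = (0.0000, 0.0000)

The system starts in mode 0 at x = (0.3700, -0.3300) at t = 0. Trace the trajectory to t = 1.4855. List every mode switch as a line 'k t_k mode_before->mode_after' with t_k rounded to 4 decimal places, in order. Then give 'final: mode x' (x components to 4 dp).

Mode 0: guard c·x = 2.9123 hit at Δt = 0.7929 (t = 0.7929), x⁻ = (-0.3066, -2.9105) → reset → x⁺ = (-0.1637, -2.1031), jump to mode 1
Mode 1: flow for 0.6926 to horizon, guard not reached → x = (-1.1638, -0.9272)

1 0.7929 0->1
final: 1 -1.1638 -0.9272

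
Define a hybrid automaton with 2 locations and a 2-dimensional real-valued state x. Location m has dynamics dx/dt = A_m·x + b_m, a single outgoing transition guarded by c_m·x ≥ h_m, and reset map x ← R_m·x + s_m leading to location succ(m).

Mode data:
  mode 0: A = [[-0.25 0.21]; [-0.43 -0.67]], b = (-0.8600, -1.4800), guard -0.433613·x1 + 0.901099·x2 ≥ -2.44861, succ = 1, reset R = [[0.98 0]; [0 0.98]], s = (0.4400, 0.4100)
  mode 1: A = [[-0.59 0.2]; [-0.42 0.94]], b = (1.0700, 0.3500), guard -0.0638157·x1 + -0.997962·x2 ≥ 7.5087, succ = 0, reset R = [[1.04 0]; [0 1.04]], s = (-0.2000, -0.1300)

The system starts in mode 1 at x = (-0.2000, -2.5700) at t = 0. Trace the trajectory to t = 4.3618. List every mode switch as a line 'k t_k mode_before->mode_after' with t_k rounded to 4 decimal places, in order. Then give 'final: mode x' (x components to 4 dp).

Mode 1: guard c·x = 7.5087 hit at Δt = 1.2570 (t = 1.2570), x⁻ = (-0.0086, -7.5235) → reset → x⁺ = (-0.2090, -7.9544), jump to mode 0
Mode 0: guard c·x = -2.4486 hit at Δt = 1.3434 (t = 2.6004), x⁻ = (-2.4789, -3.9102) → reset → x⁺ = (-1.9893, -3.4220), jump to mode 1
Mode 1: guard c·x = 7.5087 hit at Δt = 1.0528 (t = 3.6532), x⁻ = (-1.0585, -7.4563) → reset → x⁺ = (-1.3009, -7.8846), jump to mode 0
Mode 0: flow for 0.7086 to horizon, guard not reached → x = (-2.5286, -5.2510)

1 1.2570 1->0
2 2.6004 0->1
3 3.6532 1->0
final: 0 -2.5286 -5.2510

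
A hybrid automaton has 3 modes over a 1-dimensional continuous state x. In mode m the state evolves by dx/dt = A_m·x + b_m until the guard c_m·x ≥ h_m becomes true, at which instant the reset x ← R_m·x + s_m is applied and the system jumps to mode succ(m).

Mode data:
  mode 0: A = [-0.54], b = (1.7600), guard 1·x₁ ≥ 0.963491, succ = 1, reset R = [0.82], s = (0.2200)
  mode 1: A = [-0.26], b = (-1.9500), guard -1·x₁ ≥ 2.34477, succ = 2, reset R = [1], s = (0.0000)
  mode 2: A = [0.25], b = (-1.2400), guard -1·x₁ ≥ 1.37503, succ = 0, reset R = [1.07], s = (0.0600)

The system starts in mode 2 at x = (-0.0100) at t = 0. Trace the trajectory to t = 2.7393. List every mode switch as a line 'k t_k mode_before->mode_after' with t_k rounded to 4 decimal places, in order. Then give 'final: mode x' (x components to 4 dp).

1 0.9707 2->0
2 2.2859 0->1
final: 1 0.0637

Mode 2: guard c·x = 1.3750 hit at Δt = 0.9707 (t = 0.9707), x⁻ = (-1.3750) → reset → x⁺ = (-1.4113), jump to mode 0
Mode 0: guard c·x = 0.9635 hit at Δt = 1.3152 (t = 2.2859), x⁻ = (0.9635) → reset → x⁺ = (1.0101), jump to mode 1
Mode 1: flow for 0.4534 to horizon, guard not reached → x = (0.0637)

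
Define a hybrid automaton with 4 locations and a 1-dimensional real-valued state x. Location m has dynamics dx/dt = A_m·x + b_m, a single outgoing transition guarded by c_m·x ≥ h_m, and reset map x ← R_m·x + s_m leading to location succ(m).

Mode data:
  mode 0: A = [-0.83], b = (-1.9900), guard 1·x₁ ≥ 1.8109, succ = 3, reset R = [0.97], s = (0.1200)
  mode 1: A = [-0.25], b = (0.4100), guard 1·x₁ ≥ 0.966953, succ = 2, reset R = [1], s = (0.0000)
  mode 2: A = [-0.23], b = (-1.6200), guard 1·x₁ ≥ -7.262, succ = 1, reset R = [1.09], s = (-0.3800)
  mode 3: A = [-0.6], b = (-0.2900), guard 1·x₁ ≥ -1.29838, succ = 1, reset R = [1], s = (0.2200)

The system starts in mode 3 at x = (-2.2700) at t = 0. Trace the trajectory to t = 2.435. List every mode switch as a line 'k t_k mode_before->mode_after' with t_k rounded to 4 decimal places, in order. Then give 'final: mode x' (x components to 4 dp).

Mode 3: guard c·x = -1.2984 hit at Δt = 1.3081 (t = 1.3081), x⁻ = (-1.2984) → reset → x⁺ = (-1.0784), jump to mode 1
Mode 1: flow for 1.1269 to horizon, guard not reached → x = (-0.4110)

1 1.3081 3->1
final: 1 -0.4110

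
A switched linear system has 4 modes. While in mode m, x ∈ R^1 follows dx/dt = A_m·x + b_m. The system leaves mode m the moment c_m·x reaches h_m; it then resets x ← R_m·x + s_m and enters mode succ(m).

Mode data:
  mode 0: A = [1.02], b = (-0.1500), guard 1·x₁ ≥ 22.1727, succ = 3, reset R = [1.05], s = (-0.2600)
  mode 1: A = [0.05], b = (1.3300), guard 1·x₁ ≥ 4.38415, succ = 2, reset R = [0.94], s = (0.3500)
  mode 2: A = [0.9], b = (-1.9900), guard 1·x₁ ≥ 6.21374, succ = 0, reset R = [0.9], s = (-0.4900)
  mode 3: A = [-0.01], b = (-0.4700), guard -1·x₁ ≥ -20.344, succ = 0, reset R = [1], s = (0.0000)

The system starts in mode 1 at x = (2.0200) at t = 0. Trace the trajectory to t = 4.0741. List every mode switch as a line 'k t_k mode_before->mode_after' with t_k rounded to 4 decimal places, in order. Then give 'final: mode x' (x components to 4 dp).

1 1.5874 1->2
2 2.2225 2->0
3 3.6850 0->3
final: 3 22.7494

Mode 1: guard c·x = 4.3841 hit at Δt = 1.5874 (t = 1.5874), x⁻ = (4.3841) → reset → x⁺ = (4.4711), jump to mode 2
Mode 2: guard c·x = 6.2137 hit at Δt = 0.6351 (t = 2.2225), x⁻ = (6.2137) → reset → x⁺ = (5.1024), jump to mode 0
Mode 0: guard c·x = 22.1727 hit at Δt = 1.4625 (t = 3.6850), x⁻ = (22.1727) → reset → x⁺ = (23.0213), jump to mode 3
Mode 3: flow for 0.3891 to horizon, guard not reached → x = (22.7494)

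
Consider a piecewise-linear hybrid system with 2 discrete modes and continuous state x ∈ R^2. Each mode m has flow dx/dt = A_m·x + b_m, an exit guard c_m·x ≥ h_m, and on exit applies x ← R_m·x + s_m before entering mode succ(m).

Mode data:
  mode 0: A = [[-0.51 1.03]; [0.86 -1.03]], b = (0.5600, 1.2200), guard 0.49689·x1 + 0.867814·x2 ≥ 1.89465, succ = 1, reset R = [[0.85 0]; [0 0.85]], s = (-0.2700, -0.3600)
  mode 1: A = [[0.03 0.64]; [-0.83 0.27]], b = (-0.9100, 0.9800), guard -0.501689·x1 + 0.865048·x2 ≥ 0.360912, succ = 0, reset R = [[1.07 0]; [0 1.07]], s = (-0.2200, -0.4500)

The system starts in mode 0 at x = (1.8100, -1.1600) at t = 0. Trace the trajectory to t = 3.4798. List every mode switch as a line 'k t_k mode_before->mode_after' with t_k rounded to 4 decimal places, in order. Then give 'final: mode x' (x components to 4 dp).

Mode 0: guard c·x = 1.8946 hit at Δt = 0.9775 (t = 0.9775), x⁻ = (1.7606, 1.1751) → reset → x⁺ = (1.2265, 0.6389), jump to mode 1
Mode 1: guard c·x = 0.3609 hit at Δt = 0.8874 (t = 1.8649), x⁻ = (0.8750, 0.9247) → reset → x⁺ = (0.7163, 0.5394), jump to mode 0
Mode 0: guard c·x = 1.8946 hit at Δt = 0.7191 (t = 2.5840), x⁻ = (1.4442, 1.3563) → reset → x⁺ = (0.9576, 0.7929), jump to mode 1
Mode 1: guard c·x = 0.3609 hit at Δt = 0.2760 (t = 2.8600), x⁻ = (0.8646, 0.9187) → reset → x⁺ = (0.7052, 0.5330), jump to mode 0
Mode 0: flow for 0.6198 to horizon, guard not reached → x = (1.3133, 1.2423)

1 0.9775 0->1
2 1.8649 1->0
3 2.5840 0->1
4 2.8600 1->0
final: 0 1.3133 1.2423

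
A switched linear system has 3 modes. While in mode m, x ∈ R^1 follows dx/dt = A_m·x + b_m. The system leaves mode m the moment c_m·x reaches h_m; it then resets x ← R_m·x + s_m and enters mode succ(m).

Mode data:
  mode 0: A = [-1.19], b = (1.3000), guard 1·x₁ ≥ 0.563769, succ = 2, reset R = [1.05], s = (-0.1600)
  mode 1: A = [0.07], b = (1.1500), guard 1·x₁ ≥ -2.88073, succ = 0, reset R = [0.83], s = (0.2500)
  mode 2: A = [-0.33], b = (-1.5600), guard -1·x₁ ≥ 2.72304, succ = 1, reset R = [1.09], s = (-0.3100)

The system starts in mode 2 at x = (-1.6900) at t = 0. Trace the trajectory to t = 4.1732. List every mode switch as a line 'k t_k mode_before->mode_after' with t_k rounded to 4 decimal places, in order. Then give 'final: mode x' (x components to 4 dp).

Mode 2: guard c·x = 2.7230 hit at Δt = 1.2597 (t = 1.2597), x⁻ = (-2.7230) → reset → x⁺ = (-3.2781), jump to mode 1
Mode 1: guard c·x = -2.8807 hit at Δt = 0.4253 (t = 1.6850), x⁻ = (-2.8807) → reset → x⁺ = (-2.1410), jump to mode 0
Mode 0: guard c·x = 0.5638 hit at Δt = 1.5218 (t = 3.2068), x⁻ = (0.5638) → reset → x⁺ = (0.4320), jump to mode 2
Mode 2: flow for 0.9664 to horizon, guard not reached → x = (-0.9768)

1 1.2597 2->1
2 1.6850 1->0
3 3.2068 0->2
final: 2 -0.9768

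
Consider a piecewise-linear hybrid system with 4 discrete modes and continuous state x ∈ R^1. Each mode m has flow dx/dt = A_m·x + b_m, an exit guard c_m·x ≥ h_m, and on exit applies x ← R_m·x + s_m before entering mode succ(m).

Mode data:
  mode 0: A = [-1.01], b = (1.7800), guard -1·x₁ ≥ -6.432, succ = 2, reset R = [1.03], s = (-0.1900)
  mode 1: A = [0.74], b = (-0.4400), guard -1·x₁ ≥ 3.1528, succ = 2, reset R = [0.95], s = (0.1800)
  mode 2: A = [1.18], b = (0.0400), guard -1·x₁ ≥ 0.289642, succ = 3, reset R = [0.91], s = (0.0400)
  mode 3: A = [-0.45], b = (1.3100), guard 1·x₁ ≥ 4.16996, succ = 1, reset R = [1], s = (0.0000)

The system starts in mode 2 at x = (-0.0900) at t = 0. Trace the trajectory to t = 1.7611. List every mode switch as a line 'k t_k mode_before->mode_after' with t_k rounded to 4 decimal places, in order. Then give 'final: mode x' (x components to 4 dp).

1 1.2856 2->3
final: 3 0.3803

Mode 2: guard c·x = 0.2896 hit at Δt = 1.2856 (t = 1.2856), x⁻ = (-0.2896) → reset → x⁺ = (-0.2236), jump to mode 3
Mode 3: flow for 0.4755 to horizon, guard not reached → x = (0.3803)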